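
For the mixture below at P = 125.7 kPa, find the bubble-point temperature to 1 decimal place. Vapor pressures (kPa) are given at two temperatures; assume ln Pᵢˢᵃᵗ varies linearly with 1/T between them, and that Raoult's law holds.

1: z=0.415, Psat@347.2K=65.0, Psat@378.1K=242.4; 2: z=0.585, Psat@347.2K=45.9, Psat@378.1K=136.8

T = 368.3 K

Bubble-point temperature: ΣzᵢPᵢˢᵃᵗ(T) = P. Interpolate ln Pᵢˢᵃᵗ = aᵢ + bᵢ/T.
  T = 347.2 K: ΣzᵢPᵢˢᵃᵗ = 53.83 kPa
  T = 378.1 K: ΣzᵢPᵢˢᵃᵗ = 180.62 kPa
  T = 362.6 K: ΣzᵢPᵢˢᵃᵗ = 100.82 kPa
  T = 370.4 K: ΣzᵢPᵢˢᵃᵗ = 135.98 kPa
  T = 366.5 K: ΣzᵢPᵢˢᵃᵗ = 117.26 kPa
  T = 368.4 K: ΣzᵢPᵢˢᵃᵗ = 126.08 kPa
Interpolating between 366.5 K and 368.4 K gives T ≈ 368.3 K.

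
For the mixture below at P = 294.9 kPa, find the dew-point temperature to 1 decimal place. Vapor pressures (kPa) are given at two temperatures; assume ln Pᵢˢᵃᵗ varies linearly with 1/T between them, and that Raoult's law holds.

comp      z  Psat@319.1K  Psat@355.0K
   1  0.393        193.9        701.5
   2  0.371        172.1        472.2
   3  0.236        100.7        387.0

Dew-point temperature: Σzᵢ·P/Pᵢˢᵃᵗ(T) = 1. Interpolate ln Pᵢˢᵃᵗ = aᵢ + bᵢ/T.
  T = 319.1 K: ΣzᵢP/Pᵢˢᵃᵗ = 1.9246
  T = 355.0 K: ΣzᵢP/Pᵢˢᵃᵗ = 0.5767
  T = 337.1 K: ΣzᵢP/Pᵢˢᵃᵗ = 1.0157
  T = 346.1 K: ΣzᵢP/Pᵢˢᵃᵗ = 0.7581
  T = 341.6 K: ΣzᵢP/Pᵢˢᵃᵗ = 0.8757
  T = 339.4 K: ΣzᵢP/Pᵢˢᵃᵗ = 0.9410
Interpolating between 337.1 K and 339.4 K gives T ≈ 337.6 K.

T = 337.6 K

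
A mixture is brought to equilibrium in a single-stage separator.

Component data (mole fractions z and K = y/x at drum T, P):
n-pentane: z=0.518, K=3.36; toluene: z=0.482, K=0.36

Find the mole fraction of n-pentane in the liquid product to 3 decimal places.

x_n-pentane = 0.213

Let ψ = V/F and solve Σ zᵢ(Kᵢ−1)/(1+ψ(Kᵢ−1)) = 0.
Check two-phase: ΣzᵢKᵢ = 1.914 > 1 and Σzᵢ/Kᵢ = 1.493 > 1, so g(0) = 0.914 > 0 and g(1) = -0.493 < 0.
Newton iteration, ψ⁰ = 0.51:
  ψ = 0.510: g = 0.0968, g' = -1.029 → ψ = 0.604
  ψ = 0.604: g = 0.0011, g' = -1.015 → ψ = 0.605
Converged at ψ = 0.605.
Compositions from xᵢ = zᵢ/(1+ψ(Kᵢ−1)), yᵢ = Kᵢxᵢ:
  n-pentane: x = 0.213, y = 0.717
  toluene: x = 0.787, y = 0.283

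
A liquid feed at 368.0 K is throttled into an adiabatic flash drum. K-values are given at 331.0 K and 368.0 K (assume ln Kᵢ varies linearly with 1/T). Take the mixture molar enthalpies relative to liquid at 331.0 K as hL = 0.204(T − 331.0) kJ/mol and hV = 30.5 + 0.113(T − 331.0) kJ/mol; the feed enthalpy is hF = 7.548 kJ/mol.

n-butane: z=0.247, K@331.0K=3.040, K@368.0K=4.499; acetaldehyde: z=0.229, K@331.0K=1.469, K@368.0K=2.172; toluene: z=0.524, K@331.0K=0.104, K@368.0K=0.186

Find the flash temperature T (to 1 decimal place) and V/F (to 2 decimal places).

T = 341.3 K, V/F = 0.18

Adiabatic flash: solve Rachford–Rice at each trial T, then check hF = ψ·hV(T) + (1−ψ)·hL(T).
  T = 331.0 K: K = (3.040, 1.469, 0.104), RR gives ψ = 0.104, H_out = 3.180 kJ/mol
  T = 368.0 K: K = (4.499, 2.172, 0.186), RR gives ψ = 0.338, H_out = 16.715 kJ/mol
  T = 349.5 K: K = (3.737, 1.805, 0.141), RR gives ψ = 0.237, H_out = 10.600 kJ/mol
  T = 340.2 K: K = (3.378, 1.632, 0.122), RR gives ψ = 0.176, H_out = 7.094 kJ/mol
  T = 344.9 K: K = (3.557, 1.718, 0.131), RR gives ψ = 0.208, H_out = 8.913 kJ/mol
  T = 342.5 K: K = (3.465, 1.674, 0.126), RR gives ψ = 0.192, H_out = 7.997 kJ/mol
  T = 341.4 K: K = (3.423, 1.654, 0.124), RR gives ψ = 0.184, H_out = 7.569 kJ/mol
Linear interpolation between T = 340.2 (H_out = 7.094) and T = 341.4 (H_out = 7.569) on hF = 7.548 gives T ≈ 341.3 K, at which ψ = 0.18.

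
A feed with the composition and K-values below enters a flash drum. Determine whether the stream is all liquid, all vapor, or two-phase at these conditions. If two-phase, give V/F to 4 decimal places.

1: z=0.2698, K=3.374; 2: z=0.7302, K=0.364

ΣzᵢKᵢ = 1.1761; Σzᵢ/Kᵢ = 2.0860.
Both exceed 1, so a two-phase solution exists.
Rachford–Rice: g(ψ) = Σ zᵢ(Kᵢ−1)/(1+ψ(Kᵢ−1)) = 0.
Binary case is linear: z₁(K₁−1)(1+ψ(K₂−1)) + z₂(K₂−1)(1+ψ(K₁−1)) = 0
⇒ ψ = [z₁(K₁−1)+z₂(K₂−1)] / [−(K₁−1)(K₂−1)] = 0.17610/1.50986 = 0.1166

two-phase, V/F = 0.1166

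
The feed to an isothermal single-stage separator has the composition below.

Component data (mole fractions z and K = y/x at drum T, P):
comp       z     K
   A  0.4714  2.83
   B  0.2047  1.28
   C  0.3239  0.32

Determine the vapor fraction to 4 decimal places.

Newton iteration, ψ⁰ = 0.46:
  ψ = 0.4600: g = 0.19865, g' = -0.7951 → ψ = 0.7098
  ψ = 0.7098: g = -0.00272, g' = -0.8695 → ψ = 0.7067
Converged at ψ = 0.7067.

ψ = 0.7067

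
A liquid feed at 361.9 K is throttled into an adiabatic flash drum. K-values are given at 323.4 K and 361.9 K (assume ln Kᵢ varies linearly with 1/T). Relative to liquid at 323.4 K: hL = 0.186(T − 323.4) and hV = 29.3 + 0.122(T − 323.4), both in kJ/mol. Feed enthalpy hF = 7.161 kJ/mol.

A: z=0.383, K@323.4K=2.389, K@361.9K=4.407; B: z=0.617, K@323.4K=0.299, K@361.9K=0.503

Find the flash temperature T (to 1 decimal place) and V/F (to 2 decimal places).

T = 330.1 K, V/F = 0.21

Adiabatic flash: solve Rachford–Rice at each trial T, then check hF = ψ·hV(T) + (1−ψ)·hL(T).
  T = 323.4 K: K = (2.389, 0.299), RR gives ψ = 0.102, H_out = 2.993 kJ/mol
  T = 361.9 K: K = (4.407, 0.503), RR gives ψ = 0.590, H_out = 22.982 kJ/mol
  T = 342.6 K: K = (3.298, 0.393), RR gives ψ = 0.363, H_out = 13.755 kJ/mol
  T = 333.0 K: K = (2.820, 0.344), RR gives ψ = 0.245, H_out = 8.816 kJ/mol
  T = 328.2 K: K = (2.599, 0.321), RR gives ψ = 0.178, H_out = 6.062 kJ/mol
  T = 330.6 K: K = (2.708, 0.333), RR gives ψ = 0.213, H_out = 7.471 kJ/mol
Linear interpolation between T = 328.2 (H_out = 6.062) and T = 330.6 (H_out = 7.471) on hF = 7.161 gives T ≈ 330.1 K, at which ψ = 0.21.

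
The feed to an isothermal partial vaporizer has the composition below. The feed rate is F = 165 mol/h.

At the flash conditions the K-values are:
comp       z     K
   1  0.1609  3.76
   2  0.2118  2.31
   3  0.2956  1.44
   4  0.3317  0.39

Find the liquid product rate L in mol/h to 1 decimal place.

Iterate (Newton) starting at ψ = 0.5:
  ψ = 0.5000: g = 0.16972, g' = -0.6431 → ψ = 0.7639
Converged at ψ = 0.7639.
Then V = ψ·F = 0.7639·165 = 126.0 mol/h and L = F − V = 39.0 mol/h.

L = 39.0 mol/h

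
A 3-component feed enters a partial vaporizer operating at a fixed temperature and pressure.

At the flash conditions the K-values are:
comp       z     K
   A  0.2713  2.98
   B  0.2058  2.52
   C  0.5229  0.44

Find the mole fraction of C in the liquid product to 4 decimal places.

Material balance + equilibrium reduce to Σ zᵢ(Kᵢ−1)/(1+ψ(Kᵢ−1)) = 0.
Feasibility: ΣzᵢKᵢ = 1.5572, Σzᵢ/Kᵢ = 1.3611 — both > 1, two phases present.
Iterate (Newton) starting at ψ = 0.45:
  ψ = 0.4500: g = 0.07835, g' = -0.7582 → ψ = 0.5533
  ψ = 0.5533: g = 0.00194, g' = -0.7268 → ψ = 0.5560
Converged at ψ = 0.5560.
Compositions from xᵢ = zᵢ/(1+ψ(Kᵢ−1)), yᵢ = Kᵢxᵢ:
  A: x = 0.1291, y = 0.3848
  B: x = 0.1115, y = 0.2811
  C: x = 0.7593, y = 0.3341

x_C = 0.7593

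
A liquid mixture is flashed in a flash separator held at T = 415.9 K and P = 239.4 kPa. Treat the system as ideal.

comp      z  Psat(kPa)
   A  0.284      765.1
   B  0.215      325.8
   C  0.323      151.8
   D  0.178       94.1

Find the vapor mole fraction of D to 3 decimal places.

Raoult's law: Kᵢ = Pᵢˢᵃᵗ/P = Pᵢˢᵃᵗ/239.4.
  K_A = 765.1/239.4 = 3.19591, K_B = 325.8/239.4 = 1.36090, K_C = 151.8/239.4 = 0.63409, K_D = 94.1/239.4 = 0.39307
Material balance + equilibrium reduce to Σ zᵢ(Kᵢ−1)/(1+ψ(Kᵢ−1)) = 0.
g(0) = ΣzᵢKᵢ − 1 = 0.475 and g(1) = 1 − Σzᵢ/Kᵢ = -0.209, so a root lies in (0, 1).
Newton iteration, ψ⁰ = 0.58:
  ψ = 0.580: g = 0.0217, g' = -0.510 → ψ = 0.623
Converged at ψ = 0.623.
Compositions from xᵢ = zᵢ/(1+ψ(Kᵢ−1)), yᵢ = Kᵢxᵢ:
  A: x = 0.120, y = 0.383
  B: x = 0.176, y = 0.239
  C: x = 0.418, y = 0.265
  D: x = 0.286, y = 0.112

y_D = 0.112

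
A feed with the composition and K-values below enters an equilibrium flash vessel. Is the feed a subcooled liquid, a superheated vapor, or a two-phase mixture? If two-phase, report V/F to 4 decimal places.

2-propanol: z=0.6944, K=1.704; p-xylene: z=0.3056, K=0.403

ΣzᵢKᵢ = 1.3064; Σzᵢ/Kᵢ = 1.1658.
Both exceed 1, so a two-phase solution exists.
Let ψ = V/F and solve Σ zᵢ(Kᵢ−1)/(1+ψ(Kᵢ−1)) = 0.
Newton–Raphson from ψ = 0.5:
  ψ = 0.5000: g = 0.10151, g' = -0.4096 → ψ = 0.7478
  ψ = 0.7478: g = -0.00933, g' = -0.5031 → ψ = 0.7293
  ψ = 0.7293: g = -0.00011, g' = -0.4919 → ψ = 0.7291
Converged at ψ = 0.7291.

two-phase, V/F = 0.7291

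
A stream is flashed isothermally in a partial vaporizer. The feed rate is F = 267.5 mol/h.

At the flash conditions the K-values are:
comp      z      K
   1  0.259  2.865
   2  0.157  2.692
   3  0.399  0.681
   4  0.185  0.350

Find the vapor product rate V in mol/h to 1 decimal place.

Let β = V/F and solve Σ zᵢ(Kᵢ−1)/(1+β(Kᵢ−1)) = 0.
Check two-phase: ΣzᵢKᵢ = 1.501 > 1 and Σzᵢ/Kᵢ = 1.263 > 1, so g(0) = 0.501 > 0 and g(1) = -0.263 < 0.
Newton–Raphson from β = 0.5:
  β = 0.500: g = 0.0643, g' = -0.602 → β = 0.607
  β = 0.607: g = 0.0013, g' = -0.583 → β = 0.609
Converged at β = 0.609.
Then V = β·F = 0.6090·267.5 = 162.9 mol/h and L = F − V = 104.6 mol/h.

V = 162.9 mol/h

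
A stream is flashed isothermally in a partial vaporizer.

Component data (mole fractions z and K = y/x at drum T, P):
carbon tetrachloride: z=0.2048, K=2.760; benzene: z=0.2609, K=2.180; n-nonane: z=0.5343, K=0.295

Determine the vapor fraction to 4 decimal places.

Rachford–Rice: g(ψ) = Σ zᵢ(Kᵢ−1)/(1+ψ(Kᵢ−1)) = 0.
Check two-phase: ΣzᵢKᵢ = 1.2916 > 1 and Σzᵢ/Kᵢ = 2.0051 > 1, so g(0) = 0.2916 > 0 and g(1) = -1.0051 < 0.
Newton–Raphson from ψ = 0.5:
  ψ = 0.5000: g = -0.19640, g' = -0.9566 → ψ = 0.2947
  ψ = 0.2947: g = -0.00969, g' = -0.8982 → ψ = 0.2839
Converged at ψ = 0.2839.

ψ = 0.2839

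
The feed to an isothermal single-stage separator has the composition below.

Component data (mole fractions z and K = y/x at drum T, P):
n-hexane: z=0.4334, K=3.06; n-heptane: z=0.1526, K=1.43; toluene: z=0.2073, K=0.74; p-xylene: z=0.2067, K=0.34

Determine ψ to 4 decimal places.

Newton–Raphson from ψ = 0.5:
  ψ = 0.5000: g = 0.22824, g' = -0.6845 → ψ = 0.8334
  ψ = 0.8334: g = 0.00490, g' = -0.7321 → ψ = 0.8401
Converged at ψ = 0.8401.

ψ = 0.8401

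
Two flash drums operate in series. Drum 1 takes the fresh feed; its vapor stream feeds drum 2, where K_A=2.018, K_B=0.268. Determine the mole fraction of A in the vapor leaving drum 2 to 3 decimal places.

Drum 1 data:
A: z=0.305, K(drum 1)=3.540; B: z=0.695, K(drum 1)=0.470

y_A (drum 2) = 0.844

Drum 1:
Newton iteration, ψ₁⁰ = 0.65:
  ψ₁ = 0.650: g = -0.2697, g' = -0.734 → ψ₁ = 0.283
  ψ₁ = 0.283: g = 0.0176, g' = -0.937 → ψ₁ = 0.302
Converged at ψ₁ = 0.302.
Drum-1 compositions:
  A: x = 0.173, y = 0.611
  B: x = 0.827, y = 0.389
Drum-2 feed = drum-1 vapor: z₂ = (0.6111, 0.3889).
Drum 2:
Let ψ₂ = V/F and solve Σ zᵢ(Kᵢ−1)/(1+ψ₂(Kᵢ−1)) = 0.
Check two-phase: ΣzᵢKᵢ = 1.337 > 1 and Σzᵢ/Kᵢ = 1.754 > 1, so g(0) = 0.337 > 0 and g(1) = -0.754 < 0.
Binary case is linear: z₁(K₁−1)(1+ψ₂(K₂−1)) + z₂(K₂−1)(1+ψ₂(K₁−1)) = 0
⇒ ψ₂ = [z₁(K₁−1)+z₂(K₂−1)] / [−(K₁−1)(K₂−1)] = 0.3375/0.7452 = 0.453
  A: x = 0.418, y = 0.844
  B: x = 0.582, y = 0.156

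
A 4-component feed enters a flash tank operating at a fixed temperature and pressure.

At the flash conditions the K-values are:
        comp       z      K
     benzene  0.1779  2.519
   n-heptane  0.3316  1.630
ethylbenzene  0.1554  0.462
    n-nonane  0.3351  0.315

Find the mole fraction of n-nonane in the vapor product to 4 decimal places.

Let β = V/F and solve Σ zᵢ(Kᵢ−1)/(1+β(Kᵢ−1)) = 0.
Check two-phase: ΣzᵢKᵢ = 1.1660 > 1 and Σzᵢ/Kᵢ = 1.6742 > 1, so g(0) = 0.1660 > 0 and g(1) = -0.6742 < 0.
Iterate (Newton) starting at β = 0.5:
  β = 0.5000: g = -0.15104, g' = -0.6566 → β = 0.2700
  β = 0.2700: g = -0.00925, g' = -0.6008 → β = 0.2546
Converged at β = 0.2546.
Compositions from xᵢ = zᵢ/(1+β(Kᵢ−1)), yᵢ = Kᵢxᵢ:
  benzene: x = 0.1283, y = 0.3232
  n-heptane: x = 0.2858, y = 0.4658
  ethylbenzene: x = 0.1801, y = 0.0832
  n-nonane: x = 0.4059, y = 0.1279

y_n-nonane = 0.1279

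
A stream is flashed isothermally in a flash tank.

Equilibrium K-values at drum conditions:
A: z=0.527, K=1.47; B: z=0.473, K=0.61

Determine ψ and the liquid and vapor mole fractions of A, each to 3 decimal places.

ψ = 0.345, x_A = 0.453, y_A = 0.667

Let ψ = V/F and solve Σ zᵢ(Kᵢ−1)/(1+ψ(Kᵢ−1)) = 0.
g(0) = ΣzᵢKᵢ − 1 = 0.063 and g(1) = 1 − Σzᵢ/Kᵢ = -0.134, so a root lies in (0, 1).
Binary case is linear: z₁(K₁−1)(1+ψ(K₂−1)) + z₂(K₂−1)(1+ψ(K₁−1)) = 0
⇒ ψ = [z₁(K₁−1)+z₂(K₂−1)] / [−(K₁−1)(K₂−1)] = 0.0632/0.1833 = 0.345
Compositions from xᵢ = zᵢ/(1+ψ(Kᵢ−1)), yᵢ = Kᵢxᵢ:
  A: x = 0.453, y = 0.667
  B: x = 0.547, y = 0.333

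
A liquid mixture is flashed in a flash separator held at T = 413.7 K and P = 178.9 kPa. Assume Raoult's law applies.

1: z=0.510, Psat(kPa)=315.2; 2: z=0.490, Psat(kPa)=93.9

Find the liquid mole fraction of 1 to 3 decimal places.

Raoult's law: Kᵢ = Pᵢˢᵃᵗ/P = Pᵢˢᵃᵗ/178.9.
  K_1 = 315.2/178.9 = 1.76188, K_2 = 93.9/178.9 = 0.52487
Material balance + equilibrium reduce to Σ zᵢ(Kᵢ−1)/(1+ψ(Kᵢ−1)) = 0.
Feasibility: ΣzᵢKᵢ = 1.156, Σzᵢ/Kᵢ = 1.223 — both > 1, two phases present.
Binary case is linear: z₁(K₁−1)(1+ψ(K₂−1)) + z₂(K₂−1)(1+ψ(K₁−1)) = 0
⇒ ψ = [z₁(K₁−1)+z₂(K₂−1)] / [−(K₁−1)(K₂−1)] = 0.1557/0.3620 = 0.430
Compositions from xᵢ = zᵢ/(1+ψ(Kᵢ−1)), yᵢ = Kᵢxᵢ:
  1: x = 0.384, y = 0.677
  2: x = 0.616, y = 0.323

x_1 = 0.384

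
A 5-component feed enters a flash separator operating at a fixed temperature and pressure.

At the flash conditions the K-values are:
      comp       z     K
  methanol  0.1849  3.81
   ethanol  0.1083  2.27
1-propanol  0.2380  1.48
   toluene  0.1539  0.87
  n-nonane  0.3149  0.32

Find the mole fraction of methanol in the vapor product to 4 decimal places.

Newton–Raphson from V/F = 0.37:
  V/F = 0.3700: g = 0.13817, g' = -0.7342 → V/F = 0.5582
  V/F = 0.5582: g = 0.00615, g' = -0.6965 → V/F = 0.5670
Converged at V/F = 0.5670.
Compositions from xᵢ = zᵢ/(1+V/F(Kᵢ−1)), yᵢ = Kᵢxᵢ:
  methanol: x = 0.0713, y = 0.2716
  ethanol: x = 0.0630, y = 0.1429
  1-propanol: x = 0.1871, y = 0.2769
  toluene: x = 0.1661, y = 0.1445
  n-nonane: x = 0.5125, y = 0.1640

y_methanol = 0.2716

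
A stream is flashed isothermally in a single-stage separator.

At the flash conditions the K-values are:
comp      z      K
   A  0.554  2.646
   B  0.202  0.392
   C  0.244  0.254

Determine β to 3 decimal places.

β = 0.535

Rachford–Rice: g(β) = Σ zᵢ(Kᵢ−1)/(1+β(Kᵢ−1)) = 0.
Check two-phase: ΣzᵢKᵢ = 1.607 > 1 and Σzᵢ/Kᵢ = 1.685 > 1, so g(0) = 0.607 > 0 and g(1) = -0.685 < 0.
Newton–Raphson from β = 0.5:
  β = 0.500: g = 0.0334, g' = -0.951 → β = 0.535
Converged at β = 0.535.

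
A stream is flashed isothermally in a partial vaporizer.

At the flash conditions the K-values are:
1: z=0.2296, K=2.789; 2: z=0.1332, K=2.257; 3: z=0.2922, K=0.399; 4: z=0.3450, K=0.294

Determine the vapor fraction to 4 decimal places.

Rachford–Rice: g(ψ) = Σ zᵢ(Kᵢ−1)/(1+ψ(Kᵢ−1)) = 0.
g(0) = ΣzᵢKᵢ − 1 = 0.1590 and g(1) = 1 − Σzᵢ/Kᵢ = -1.0471, so a root lies in (0, 1).
Iterate (Newton) starting at ψ = 0.54:
  ψ = 0.5400: g = -0.34497, g' = -0.9453 → ψ = 0.1750
  ψ = 0.1750: g = -0.02414, g' = -0.9232 → ψ = 0.1489
  ψ = 0.1489: g = 0.00033, g' = -0.9496 → ψ = 0.1493
Converged at ψ = 0.1493.

ψ = 0.1493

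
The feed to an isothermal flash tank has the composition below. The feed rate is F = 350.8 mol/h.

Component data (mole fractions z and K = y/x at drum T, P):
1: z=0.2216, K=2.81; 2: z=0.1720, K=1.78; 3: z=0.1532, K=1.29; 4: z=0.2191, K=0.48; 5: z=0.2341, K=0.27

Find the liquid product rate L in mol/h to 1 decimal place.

L = 216.1 mol/h

Material balance + equilibrium reduce to Σ zᵢ(Kᵢ−1)/(1+V/F(Kᵢ−1)) = 0.
g(0) = ΣzᵢKᵢ − 1 = 0.2949 and g(1) = 1 − Σzᵢ/Kᵢ = -0.6177, so a root lies in (0, 1).
Newton iteration, V/F⁰ = 0.66:
  V/F = 0.6600: g = -0.19463, g' = -0.8073 → V/F = 0.4189
  V/F = 0.4189: g = -0.02299, g' = -0.6602 → V/F = 0.3841
  V/F = 0.3841: g = -0.00004, g' = -0.6584 → V/F = 0.3840
Converged at V/F = 0.3840.
Then V = V/F·F = 0.3840·350.8 = 134.7 mol/h and L = F − V = 216.1 mol/h.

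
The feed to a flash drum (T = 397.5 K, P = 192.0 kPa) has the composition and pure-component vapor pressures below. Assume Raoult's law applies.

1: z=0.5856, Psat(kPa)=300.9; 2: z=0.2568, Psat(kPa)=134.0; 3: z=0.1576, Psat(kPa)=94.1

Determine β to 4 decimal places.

β = 0.7608

Raoult's law: Kᵢ = Pᵢˢᵃᵗ/P = Pᵢˢᵃᵗ/192.0.
  K_1 = 300.9/192.0 = 1.567187, K_2 = 134.0/192.0 = 0.697917, K_3 = 94.1/192.0 = 0.490104
Rachford–Rice: g(β) = Σ zᵢ(Kᵢ−1)/(1+β(Kᵢ−1)) = 0.
Check two-phase: ΣzᵢKᵢ = 1.1742 > 1 and Σzᵢ/Kᵢ = 1.0632 > 1, so g(0) = 0.1742 > 0 and g(1) = -0.0632 < 0.
Newton iteration, β⁰ = 0.5:
  β = 0.5000: g = 0.05953, g' = -0.2207 → β = 0.7698
  β = 0.7698: g = -0.00215, g' = -0.2421 → β = 0.7609
  β = 0.7609: g = -0.00001, g' = -0.2408 → β = 0.7608
Converged at β = 0.7608.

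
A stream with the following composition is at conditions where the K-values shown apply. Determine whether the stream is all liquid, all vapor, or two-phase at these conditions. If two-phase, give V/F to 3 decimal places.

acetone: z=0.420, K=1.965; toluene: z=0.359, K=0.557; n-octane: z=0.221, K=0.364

ΣzᵢKᵢ = 1.106; Σzᵢ/Kᵢ = 1.465.
Both exceed 1, so a two-phase solution exists.
Rachford–Rice: g(ψ) = Σ zᵢ(Kᵢ−1)/(1+ψ(Kᵢ−1)) = 0.
Iterate (Newton) starting at ψ = 0.5:
  ψ = 0.500: g = -0.1370, g' = -0.486 → ψ = 0.218
  ψ = 0.218: g = -0.0045, g' = -0.474 → ψ = 0.209
Converged at ψ = 0.209.

two-phase, V/F = 0.209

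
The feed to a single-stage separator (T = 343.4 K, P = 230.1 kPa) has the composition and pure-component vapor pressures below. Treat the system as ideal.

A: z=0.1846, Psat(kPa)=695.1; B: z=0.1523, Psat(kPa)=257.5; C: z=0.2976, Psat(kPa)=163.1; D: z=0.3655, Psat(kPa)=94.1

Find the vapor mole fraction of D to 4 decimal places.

Raoult's law: Kᵢ = Pᵢˢᵃᵗ/P = Pᵢˢᵃᵗ/230.1.
  K_A = 695.1/230.1 = 3.020860, K_B = 257.5/230.1 = 1.119079, K_C = 163.1/230.1 = 0.708822, K_D = 94.1/230.1 = 0.408953
Newton iteration, ψ⁰ = 0.55:
  ψ = 0.5500: g = -0.22956, g' = -0.4871 → ψ = 0.0787
  ψ = 0.0787: g = 0.02458, g' = -0.7302 → ψ = 0.1124
  ψ = 0.1124: g = 0.00094, g' = -0.6763 → ψ = 0.1137
Converged at ψ = 0.1137.
Compositions from xᵢ = zᵢ/(1+ψ(Kᵢ−1)), yᵢ = Kᵢxᵢ:
  A: x = 0.1501, y = 0.4534
  B: x = 0.1503, y = 0.1682
  C: x = 0.3078, y = 0.2182
  D: x = 0.3918, y = 0.1602

y_D = 0.1602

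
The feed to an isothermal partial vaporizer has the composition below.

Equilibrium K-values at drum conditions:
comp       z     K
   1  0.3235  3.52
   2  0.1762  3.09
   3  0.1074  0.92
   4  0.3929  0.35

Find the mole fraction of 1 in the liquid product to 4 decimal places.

x_1 = 0.1209

Rachford–Rice: g(V/F) = Σ zᵢ(Kᵢ−1)/(1+V/F(Kᵢ−1)) = 0.
Check two-phase: ΣzᵢKᵢ = 1.9195 > 1 and Σzᵢ/Kᵢ = 1.3882 > 1, so g(0) = 0.9195 > 0 and g(1) = -0.3882 < 0.
Iterate (Newton) starting at V/F = 0.5:
  V/F = 0.5000: g = 0.15350, g' = -0.9513 → V/F = 0.6613
  V/F = 0.6613: g = 0.00328, g' = -0.9360 → V/F = 0.6649
Converged at V/F = 0.6649.
Compositions from xᵢ = zᵢ/(1+V/F(Kᵢ−1)), yᵢ = Kᵢxᵢ:
  1: x = 0.1209, y = 0.4256
  2: x = 0.0737, y = 0.2279
  3: x = 0.1134, y = 0.1044
  4: x = 0.6919, y = 0.2422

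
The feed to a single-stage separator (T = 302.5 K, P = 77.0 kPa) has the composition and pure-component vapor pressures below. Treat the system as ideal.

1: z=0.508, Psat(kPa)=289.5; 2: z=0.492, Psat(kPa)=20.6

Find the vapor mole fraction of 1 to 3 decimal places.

y_1 = 0.789

Raoult's law: Kᵢ = Pᵢˢᵃᵗ/P = Pᵢˢᵃᵗ/77.0.
  K_1 = 289.5/77.0 = 3.75974, K_2 = 20.6/77.0 = 0.26753
Newton iteration, V/F⁰ = 0.5:
  V/F = 0.500: g = 0.0205, g' = -1.340 → V/F = 0.515
Converged at V/F = 0.515.
Compositions from xᵢ = zᵢ/(1+V/F(Kᵢ−1)), yᵢ = Kᵢxᵢ:
  1: x = 0.210, y = 0.789
  2: x = 0.790, y = 0.211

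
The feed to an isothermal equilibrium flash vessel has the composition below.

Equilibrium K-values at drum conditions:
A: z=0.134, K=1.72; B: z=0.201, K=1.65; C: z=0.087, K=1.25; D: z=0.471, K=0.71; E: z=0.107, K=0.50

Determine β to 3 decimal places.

β = 0.281

Iterate (Newton) starting at β = 0.5:
  β = 0.500: g = -0.0422, g' = -0.192 → β = 0.280
  β = 0.280: g = 0.0003, g' = -0.197 → β = 0.281
Converged at β = 0.281.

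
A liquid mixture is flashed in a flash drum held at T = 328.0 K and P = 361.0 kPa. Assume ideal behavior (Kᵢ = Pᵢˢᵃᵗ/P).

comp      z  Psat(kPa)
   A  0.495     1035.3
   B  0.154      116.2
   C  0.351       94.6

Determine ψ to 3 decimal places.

ψ = 0.417

Raoult's law: Kᵢ = Pᵢˢᵃᵗ/P = Pᵢˢᵃᵗ/361.0.
  K_A = 1035.3/361.0 = 2.86787, K_B = 116.2/361.0 = 0.32188, K_C = 94.6/361.0 = 0.26205
Material balance + equilibrium reduce to Σ zᵢ(Kᵢ−1)/(1+ψ(Kᵢ−1)) = 0.
Feasibility: ΣzᵢKᵢ = 1.561, Σzᵢ/Kᵢ = 1.990 — both > 1, two phases present.
Newton iteration, ψ⁰ = 0.5:
  ψ = 0.500: g = -0.0904, g' = -1.104 → ψ = 0.418
  ψ = 0.418: g = -0.0012, g' = -1.082 → ψ = 0.417
Converged at ψ = 0.417.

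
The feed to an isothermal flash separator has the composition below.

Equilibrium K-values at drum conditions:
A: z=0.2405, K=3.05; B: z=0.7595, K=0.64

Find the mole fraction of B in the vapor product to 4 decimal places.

y_B = 0.5444

Material balance + equilibrium reduce to Σ zᵢ(Kᵢ−1)/(1+V/F(Kᵢ−1)) = 0.
Check two-phase: ΣzᵢKᵢ = 1.2196 > 1 and Σzᵢ/Kᵢ = 1.2656 > 1, so g(0) = 0.2196 > 0 and g(1) = -0.2656 < 0.
Binary case is linear: z₁(K₁−1)(1+V/F(K₂−1)) + z₂(K₂−1)(1+V/F(K₁−1)) = 0
⇒ V/F = [z₁(K₁−1)+z₂(K₂−1)] / [−(K₁−1)(K₂−1)] = 0.21960/0.73800 = 0.2976
Compositions from xᵢ = zᵢ/(1+V/F(Kᵢ−1)), yᵢ = Kᵢxᵢ:
  A: x = 0.1494, y = 0.4556
  B: x = 0.8506, y = 0.5444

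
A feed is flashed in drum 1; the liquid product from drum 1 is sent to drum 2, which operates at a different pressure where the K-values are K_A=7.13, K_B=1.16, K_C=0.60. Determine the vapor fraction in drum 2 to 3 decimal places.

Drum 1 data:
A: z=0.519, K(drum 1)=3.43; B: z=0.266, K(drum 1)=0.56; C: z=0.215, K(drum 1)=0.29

Drum 1:
Material balance + equilibrium reduce to Σ zᵢ(Kᵢ−1)/(1+ψ₁(Kᵢ−1)) = 0.
Feasibility: ΣzᵢKᵢ = 1.991, Σzᵢ/Kᵢ = 1.368 — both > 1, two phases present.
Iterate (Newton) starting at ψ₁ = 0.49:
  ψ₁ = 0.490: g = 0.1924, g' = -0.977 → ψ₁ = 0.687
  ψ₁ = 0.687: g = 0.0068, g' = -0.949 → ψ₁ = 0.694
Converged at ψ₁ = 0.694.
Drum-1 compositions:
  A: x = 0.193, y = 0.663
  B: x = 0.383, y = 0.214
  C: x = 0.424, y = 0.123
Drum-2 feed = drum-1 liquid: z₂ = (0.1932, 0.3829, 0.4239).
Drum 2:
Rachford–Rice: g(ψ₂) = Σ zᵢ(Kᵢ−1)/(1+ψ₂(Kᵢ−1)) = 0.
g(0) = ΣzᵢKᵢ − 1 = 1.076 and g(1) = 1 − Σzᵢ/Kᵢ = -0.064, so a root lies in (0, 1).
Newton iteration, ψ₂⁰ = 0.49:
  ψ₂ = 0.490: g = 0.1417, g' = -0.566 → ψ₂ = 0.740
  ψ₂ = 0.740: g = 0.0277, g' = -0.381 → ψ₂ = 0.813
  ψ₂ = 0.813: g = 0.0009, g' = -0.359 → ψ₂ = 0.815
Converged at ψ₂ = 0.815.
  A: x = 0.032, y = 0.230
  B: x = 0.339, y = 0.393
  C: x = 0.629, y = 0.377

V/F (drum 2) = 0.815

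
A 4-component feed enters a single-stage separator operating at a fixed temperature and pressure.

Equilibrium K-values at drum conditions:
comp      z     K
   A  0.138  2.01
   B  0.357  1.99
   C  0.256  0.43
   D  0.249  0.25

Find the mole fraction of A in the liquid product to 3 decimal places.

Material balance + equilibrium reduce to Σ zᵢ(Kᵢ−1)/(1+β(Kᵢ−1)) = 0.
g(0) = ΣzᵢKᵢ − 1 = 0.160 and g(1) = 1 − Σzᵢ/Kᵢ = -0.839, so a root lies in (0, 1).
Newton–Raphson from β = 0.42:
  β = 0.420: g = -0.1170, g' = -0.686 → β = 0.250
  β = 0.250: g = -0.0051, g' = -0.640 → β = 0.242
Converged at β = 0.242.
Compositions from xᵢ = zᵢ/(1+β(Kᵢ−1)), yᵢ = Kᵢxᵢ:
  A: x = 0.111, y = 0.223
  B: x = 0.288, y = 0.573
  C: x = 0.297, y = 0.128
  D: x = 0.304, y = 0.076

x_A = 0.111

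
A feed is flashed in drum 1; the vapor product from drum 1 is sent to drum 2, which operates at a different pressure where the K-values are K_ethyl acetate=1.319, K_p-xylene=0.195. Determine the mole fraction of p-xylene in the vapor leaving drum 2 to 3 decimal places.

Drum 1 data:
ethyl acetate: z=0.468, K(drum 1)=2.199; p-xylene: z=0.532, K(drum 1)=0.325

Drum 1:
Rachford–Rice: g(ψ₁) = Σ zᵢ(Kᵢ−1)/(1+ψ₁(Kᵢ−1)) = 0.
Check two-phase: ΣzᵢKᵢ = 1.202 > 1 and Σzᵢ/Kᵢ = 1.850 > 1, so g(0) = 0.202 > 0 and g(1) = -0.850 < 0.
Binary case is linear: z₁(K₁−1)(1+ψ₁(K₂−1)) + z₂(K₂−1)(1+ψ₁(K₁−1)) = 0
⇒ ψ₁ = [z₁(K₁−1)+z₂(K₂−1)] / [−(K₁−1)(K₂−1)] = 0.2020/0.8093 = 0.250
Drum-1 compositions:
  ethyl acetate: x = 0.360, y = 0.792
  p-xylene: x = 0.640, y = 0.208
Drum-2 feed = drum-1 vapor: z₂ = (0.7921, 0.2079).
Drum 2:
Binary case is linear: z₁(K₁−1)(1+ψ₂(K₂−1)) + z₂(K₂−1)(1+ψ₂(K₁−1)) = 0
⇒ ψ₂ = [z₁(K₁−1)+z₂(K₂−1)] / [−(K₁−1)(K₂−1)] = 0.0853/0.2568 = 0.332
  ethyl acetate: x = 0.716, y = 0.945
  p-xylene: x = 0.284, y = 0.055

y_p-xylene (drum 2) = 0.055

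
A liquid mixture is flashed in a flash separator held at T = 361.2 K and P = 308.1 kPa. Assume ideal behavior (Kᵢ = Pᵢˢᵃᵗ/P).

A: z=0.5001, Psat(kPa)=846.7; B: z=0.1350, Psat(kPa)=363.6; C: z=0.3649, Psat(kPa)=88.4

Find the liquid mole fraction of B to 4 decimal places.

Raoult's law: Kᵢ = Pᵢˢᵃᵗ/P = Pᵢˢᵃᵗ/308.1.
  K_A = 846.7/308.1 = 2.748134, K_B = 363.6/308.1 = 1.180136, K_C = 88.4/308.1 = 0.286920
Material balance + equilibrium reduce to Σ zᵢ(Kᵢ−1)/(1+ψ(Kᵢ−1)) = 0.
g(0) = ΣzᵢKᵢ − 1 = 0.6384 and g(1) = 1 − Σzᵢ/Kᵢ = -0.5682, so a root lies in (0, 1).
Newton–Raphson from ψ = 0.31:
  ψ = 0.3100: g = 0.25597, g' = -0.9525 → ψ = 0.5787
  ψ = 0.5787: g = 0.01357, g' = -0.9191 → ψ = 0.5935
  ψ = 0.5935: g = -0.00007, g' = -0.9294 → ψ = 0.5934
Converged at ψ = 0.5934.
Compositions from xᵢ = zᵢ/(1+ψ(Kᵢ−1)), yᵢ = Kᵢxᵢ:
  A: x = 0.2455, y = 0.6746
  B: x = 0.1220, y = 0.1439
  C: x = 0.6326, y = 0.1815

x_B = 0.1220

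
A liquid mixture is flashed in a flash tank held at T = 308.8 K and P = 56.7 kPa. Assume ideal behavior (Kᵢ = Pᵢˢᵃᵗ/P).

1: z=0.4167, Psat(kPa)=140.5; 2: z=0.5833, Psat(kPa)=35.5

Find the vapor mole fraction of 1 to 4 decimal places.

y_1 = 0.5003

Raoult's law: Kᵢ = Pᵢˢᵃᵗ/P = Pᵢˢᵃᵗ/56.7.
  K_1 = 140.5/56.7 = 2.477954, K_2 = 35.5/56.7 = 0.626102
Let β = V/F and solve Σ zᵢ(Kᵢ−1)/(1+β(Kᵢ−1)) = 0.
Check two-phase: ΣzᵢKᵢ = 1.3978 > 1 and Σzᵢ/Kᵢ = 1.0998 > 1, so g(0) = 0.3978 > 0 and g(1) = -0.0998 < 0.
Iterate (Newton) starting at β = 0.5:
  β = 0.5000: g = 0.08591, g' = -0.4244 → β = 0.7025
  β = 0.7025: g = 0.00638, g' = -0.3691 → β = 0.7197
  β = 0.7197: g = 0.00002, g' = -0.3664 → β = 0.7198
Converged at β = 0.7198.
Compositions from xᵢ = zᵢ/(1+β(Kᵢ−1)), yᵢ = Kᵢxᵢ:
  1: x = 0.2019, y = 0.5003
  2: x = 0.7981, y = 0.4997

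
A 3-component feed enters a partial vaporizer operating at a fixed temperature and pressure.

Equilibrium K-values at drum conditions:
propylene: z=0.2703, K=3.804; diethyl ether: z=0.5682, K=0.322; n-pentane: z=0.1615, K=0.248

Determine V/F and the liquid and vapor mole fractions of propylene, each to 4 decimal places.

V/F = 0.1290, x_propylene = 0.1985, y_propylene = 0.7552

Material balance + equilibrium reduce to Σ zᵢ(Kᵢ−1)/(1+V/F(Kᵢ−1)) = 0.
Feasibility: ΣzᵢKᵢ = 1.2512, Σzᵢ/Kᵢ = 2.4869 — both > 1, two phases present.
Newton iteration, V/F⁰ = 0.65:
  V/F = 0.6500: g = -0.65784, g' = -1.4512 → V/F = 0.1967
  V/F = 0.1967: g = -0.09855, g' = -1.3564 → V/F = 0.1240
  V/F = 0.1240: g = 0.00779, g' = -1.5923 → V/F = 0.1289
  V/F = 0.1289: g = 0.00005, g' = -1.5721 → V/F = 0.1290
Converged at V/F = 0.1290.
Compositions from xᵢ = zᵢ/(1+V/F(Kᵢ−1)), yᵢ = Kᵢxᵢ:
  propylene: x = 0.1985, y = 0.7552
  diethyl ether: x = 0.6226, y = 0.2005
  n-pentane: x = 0.1788, y = 0.0444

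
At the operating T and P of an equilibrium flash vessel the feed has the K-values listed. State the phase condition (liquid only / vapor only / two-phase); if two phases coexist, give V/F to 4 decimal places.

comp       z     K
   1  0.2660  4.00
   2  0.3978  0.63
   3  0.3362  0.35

two-phase, V/F = 0.2824

ΣzᵢKᵢ = 1.4323; Σzᵢ/Kᵢ = 1.6585.
Both exceed 1, so a two-phase solution exists.
Let ψ = V/F and solve Σ zᵢ(Kᵢ−1)/(1+ψ(Kᵢ−1)) = 0.
Newton–Raphson from ψ = 0.5:
  ψ = 0.5000: g = -0.18514, g' = -0.7768 → ψ = 0.2617
  ψ = 0.2617: g = 0.02079, g' = -1.0244 → ψ = 0.2820
  ψ = 0.2820: g = 0.00042, g' = -0.9835 → ψ = 0.2824
Converged at ψ = 0.2824.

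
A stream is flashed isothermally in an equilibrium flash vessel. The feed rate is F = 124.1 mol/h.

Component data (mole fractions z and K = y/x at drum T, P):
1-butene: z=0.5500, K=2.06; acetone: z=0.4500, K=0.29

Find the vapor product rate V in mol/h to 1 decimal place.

Material balance + equilibrium reduce to Σ zᵢ(Kᵢ−1)/(1+ψ(Kᵢ−1)) = 0.
g(0) = ΣzᵢKᵢ − 1 = 0.2635 and g(1) = 1 − Σzᵢ/Kᵢ = -0.8187, so a root lies in (0, 1).
Newton–Raphson from ψ = 0.5:
  ψ = 0.5000: g = -0.11430, g' = -0.8093 → ψ = 0.3588
  ψ = 0.3588: g = -0.00632, g' = -0.7328 → ψ = 0.3501
Converged at ψ = 0.3501.
Then V = ψ·F = 0.3501·124.1 = 43.4 mol/h and L = F − V = 80.7 mol/h.

V = 43.4 mol/h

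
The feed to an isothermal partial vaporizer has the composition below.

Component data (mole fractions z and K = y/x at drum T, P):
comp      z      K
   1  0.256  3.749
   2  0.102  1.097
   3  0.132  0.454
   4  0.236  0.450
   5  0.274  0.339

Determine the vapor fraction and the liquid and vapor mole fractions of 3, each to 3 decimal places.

Rachford–Rice: g(ψ) = Σ zᵢ(Kᵢ−1)/(1+ψ(Kᵢ−1)) = 0.
g(0) = ΣzᵢKᵢ − 1 = 0.331 and g(1) = 1 − Σzᵢ/Kᵢ = -0.785, so a root lies in (0, 1).
Newton iteration, ψ⁰ = 0.5:
  ψ = 0.500: g = -0.2429, g' = -0.821 → ψ = 0.204
  ψ = 0.204: g = 0.0236, g' = -1.095 → ψ = 0.226
Converged at ψ = 0.226.
Compositions from xᵢ = zᵢ/(1+ψ(Kᵢ−1)), yᵢ = Kᵢxᵢ:
  1: x = 0.158, y = 0.592
  2: x = 0.100, y = 0.109
  3: x = 0.151, y = 0.068
  4: x = 0.270, y = 0.121
  5: x = 0.322, y = 0.109

ψ = 0.226, x_3 = 0.151, y_3 = 0.068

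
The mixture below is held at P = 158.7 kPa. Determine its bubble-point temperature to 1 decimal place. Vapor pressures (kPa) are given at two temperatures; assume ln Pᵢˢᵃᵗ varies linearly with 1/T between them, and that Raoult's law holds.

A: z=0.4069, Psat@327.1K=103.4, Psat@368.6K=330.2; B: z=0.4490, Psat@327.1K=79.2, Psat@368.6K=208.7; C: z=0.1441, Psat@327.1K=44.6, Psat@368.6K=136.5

T = 350.3 K

Bubble-point temperature: ΣzᵢPᵢˢᵃᵗ(T) = P. Interpolate ln Pᵢˢᵃᵗ = aᵢ + bᵢ/T.
  T = 327.1 K: ΣzᵢPᵢˢᵃᵗ = 84.06 kPa
  T = 368.6 K: ΣzᵢPᵢˢᵃᵗ = 247.73 kPa
  T = 347.9 K: ΣzᵢPᵢˢᵃᵗ = 149.07 kPa
  T = 358.2 K: ΣzᵢPᵢˢᵃᵗ = 193.31 kPa
  T = 353.0 K: ΣzᵢPᵢˢᵃᵗ = 169.85 kPa
  T = 350.4 K: ΣzᵢPᵢˢᵃᵗ = 158.99 kPa
Interpolating between 347.9 K and 350.4 K gives T ≈ 350.3 K.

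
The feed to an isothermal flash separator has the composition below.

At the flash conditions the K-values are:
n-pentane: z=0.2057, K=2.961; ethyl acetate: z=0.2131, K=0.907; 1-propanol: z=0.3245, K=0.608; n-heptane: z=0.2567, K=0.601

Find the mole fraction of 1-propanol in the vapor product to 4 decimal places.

y_1-propanol = 0.2179

Material balance + equilibrium reduce to Σ zᵢ(Kᵢ−1)/(1+ψ(Kᵢ−1)) = 0.
Check two-phase: ΣzᵢKᵢ = 1.1539 > 1 and Σzᵢ/Kᵢ = 1.2653 > 1, so g(0) = 0.1539 > 0 and g(1) = -0.2653 < 0.
Iterate (Newton) starting at ψ = 0.5:
  ψ = 0.5000: g = -0.10327, g' = -0.3446 → ψ = 0.2003
  ψ = 0.2003: g = 0.02005, g' = -0.5167 → ψ = 0.2391
  ψ = 0.2391: g = 0.00075, g' = -0.4792 → ψ = 0.2407
Converged at ψ = 0.2407.
Compositions from xᵢ = zᵢ/(1+ψ(Kᵢ−1)), yᵢ = Kᵢxᵢ:
  n-pentane: x = 0.1397, y = 0.4138
  ethyl acetate: x = 0.2180, y = 0.1977
  1-propanol: x = 0.3583, y = 0.2179
  n-heptane: x = 0.2840, y = 0.1707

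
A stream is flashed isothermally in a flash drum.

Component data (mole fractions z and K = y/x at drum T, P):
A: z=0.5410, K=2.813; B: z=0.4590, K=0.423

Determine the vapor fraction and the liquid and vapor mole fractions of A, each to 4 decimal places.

Newton iteration, ψ⁰ = 0.5:
  ψ = 0.5000: g = 0.14224, g' = -0.7911 → ψ = 0.6798
  ψ = 0.6798: g = 0.00358, g' = -0.7705 → ψ = 0.6844
Converged at ψ = 0.6844.
Compositions from xᵢ = zᵢ/(1+ψ(Kᵢ−1)), yᵢ = Kᵢxᵢ:
  A: x = 0.2414, y = 0.6791
  B: x = 0.7586, y = 0.3209

ψ = 0.6844, x_A = 0.2414, y_A = 0.6791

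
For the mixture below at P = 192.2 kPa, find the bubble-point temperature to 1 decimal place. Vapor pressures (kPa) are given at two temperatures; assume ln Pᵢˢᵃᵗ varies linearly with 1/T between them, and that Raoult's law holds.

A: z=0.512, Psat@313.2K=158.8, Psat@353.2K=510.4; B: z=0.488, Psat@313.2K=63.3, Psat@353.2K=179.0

Bubble-point temperature: ΣzᵢPᵢˢᵃᵗ(T) = P. Interpolate ln Pᵢˢᵃᵗ = aᵢ + bᵢ/T.
  T = 313.2 K: ΣzᵢPᵢˢᵃᵗ = 112.20 kPa
  T = 353.2 K: ΣzᵢPᵢˢᵃᵗ = 348.68 kPa
  T = 333.2 K: ΣzᵢPᵢˢᵃᵗ = 204.55 kPa
  T = 323.2 K: ΣzᵢPᵢˢᵃᵗ = 152.89 kPa
  T = 328.2 K: ΣzᵢPᵢˢᵃᵗ = 177.23 kPa
  T = 330.7 K: ΣzᵢPᵢˢᵃᵗ = 190.51 kPa
Interpolating between 330.7 K and 333.2 K gives T ≈ 331.0 K.

T = 331.0 K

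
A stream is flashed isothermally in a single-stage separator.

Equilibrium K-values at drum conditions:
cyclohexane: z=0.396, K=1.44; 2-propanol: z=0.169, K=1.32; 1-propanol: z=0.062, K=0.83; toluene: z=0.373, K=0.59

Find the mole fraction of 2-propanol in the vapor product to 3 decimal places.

Rachford–Rice: g(V/F) = Σ zᵢ(Kᵢ−1)/(1+V/F(Kᵢ−1)) = 0.
g(0) = ΣzᵢKᵢ − 1 = 0.065 and g(1) = 1 − Σzᵢ/Kᵢ = -0.110, so a root lies in (0, 1).
Newton iteration, V/F⁰ = 0.5:
  V/F = 0.500: g = -0.0144, g' = -0.166 → V/F = 0.413
  V/F = 0.413: g = -0.0002, g' = -0.161 → V/F = 0.412
Converged at V/F = 0.412.
Compositions from xᵢ = zᵢ/(1+V/F(Kᵢ−1)), yᵢ = Kᵢxᵢ:
  cyclohexane: x = 0.335, y = 0.483
  2-propanol: x = 0.149, y = 0.197
  1-propanol: x = 0.067, y = 0.055
  toluene: x = 0.449, y = 0.265

y_2-propanol = 0.197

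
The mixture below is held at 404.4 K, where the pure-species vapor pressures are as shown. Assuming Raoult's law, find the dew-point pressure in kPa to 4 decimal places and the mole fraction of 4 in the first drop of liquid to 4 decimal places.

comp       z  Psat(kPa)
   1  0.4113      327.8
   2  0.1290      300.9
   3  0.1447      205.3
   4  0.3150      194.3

Pdew = 249.4096 kPa, x_4 = 0.4043

At the dew point ψ → 1, so Σzᵢ/Kᵢ = 1 with Kᵢ = Pᵢˢᵃᵗ/P ⇒ 1/P = Σzᵢ/Pᵢˢᵃᵗ.
1/P = 0.4113/327.8 + 0.1290/300.9 + 0.1447/205.3 + 0.3150/194.3 = 0.0040095 ⇒ P = 249.4096 kPa
xᵢ = zᵢP/Pᵢˢᵃᵗ ⇒ x_4 = 0.3150·249.4096/194.3 = 0.4043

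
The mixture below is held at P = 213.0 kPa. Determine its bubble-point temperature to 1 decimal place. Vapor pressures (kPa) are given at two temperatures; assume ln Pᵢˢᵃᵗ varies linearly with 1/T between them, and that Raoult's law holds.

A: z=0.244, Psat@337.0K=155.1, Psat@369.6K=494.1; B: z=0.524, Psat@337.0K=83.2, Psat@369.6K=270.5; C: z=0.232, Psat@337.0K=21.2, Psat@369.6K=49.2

Bubble-point temperature: ΣzᵢPᵢˢᵃᵗ(T) = P. Interpolate ln Pᵢˢᵃᵗ = aᵢ + bᵢ/T.
  T = 337.0 K: ΣzᵢPᵢˢᵃᵗ = 86.36 kPa
  T = 369.6 K: ΣzᵢPᵢˢᵃᵗ = 273.72 kPa
  T = 353.3 K: ΣzᵢPᵢˢᵃᵗ = 157.79 kPa
  T = 361.5 K: ΣzᵢPᵢˢᵃᵗ = 209.44 kPa
  T = 365.6 K: ΣzᵢPᵢˢᵃᵗ = 240.18 kPa
  T = 363.6 K: ΣzᵢPᵢˢᵃᵗ = 224.74 kPa
Interpolating between 361.5 K and 363.6 K gives T ≈ 362.0 K.

T = 362.0 K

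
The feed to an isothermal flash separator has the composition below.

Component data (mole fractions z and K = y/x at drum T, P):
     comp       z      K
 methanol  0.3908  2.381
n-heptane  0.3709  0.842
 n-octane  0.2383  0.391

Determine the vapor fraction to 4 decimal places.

Material balance + equilibrium reduce to Σ zᵢ(Kᵢ−1)/(1+ψ(Kᵢ−1)) = 0.
Check two-phase: ΣzᵢKᵢ = 1.3360 > 1 and Σzᵢ/Kᵢ = 1.2141 > 1, so g(0) = 0.3360 > 0 and g(1) = -0.2141 < 0.
Iterate (Newton) starting at ψ = 0.5:
  ψ = 0.5000: g = 0.04696, g' = -0.4544 → ψ = 0.6033
  ψ = 0.6033: g = 0.00020, g' = -0.4540 → ψ = 0.6038
Converged at ψ = 0.6038.

ψ = 0.6038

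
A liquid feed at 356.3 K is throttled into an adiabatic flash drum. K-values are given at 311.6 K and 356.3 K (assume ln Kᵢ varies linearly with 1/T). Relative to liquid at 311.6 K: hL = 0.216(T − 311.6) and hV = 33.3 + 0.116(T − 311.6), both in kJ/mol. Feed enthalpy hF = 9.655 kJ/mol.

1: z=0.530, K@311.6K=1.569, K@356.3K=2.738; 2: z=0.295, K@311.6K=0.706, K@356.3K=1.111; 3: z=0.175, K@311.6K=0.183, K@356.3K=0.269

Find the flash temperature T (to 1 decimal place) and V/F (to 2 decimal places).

T = 313.2 K, V/F = 0.28

Adiabatic flash: solve Rachford–Rice at each trial T, then check hF = ψ·hV(T) + (1−ψ)·hL(T).
  T = 311.6 K: K = (1.569, 0.706, 0.183), RR gives ψ = 0.223, H_out = 7.423 kJ/mol
  T = 356.3 K: K = (2.738, 1.111, 0.269), RR gives ψ = 0.914, H_out = 36.009 kJ/mol
  T = 334.0 K: K = (2.113, 0.900, 0.225), RR gives ψ = 0.704, H_out = 26.716 kJ/mol
  T = 322.8 K: K = (1.830, 0.800, 0.204), RR gives ψ = 0.527, H_out = 19.382 kJ/mol
  T = 317.2 K: K = (1.697, 0.753, 0.193), RR gives ψ = 0.398, H_out = 14.255 kJ/mol
  T = 314.4 K: K = (1.632, 0.729, 0.188), RR gives ψ = 0.318, H_out = 11.106 kJ/mol
  T = 313.0 K: K = (1.600, 0.718, 0.186), RR gives ψ = 0.273, H_out = 9.340 kJ/mol
Linear interpolation between T = 313.0 (H_out = 9.340) and T = 314.4 (H_out = 11.106) on hF = 9.655 gives T ≈ 313.2 K, at which ψ = 0.28.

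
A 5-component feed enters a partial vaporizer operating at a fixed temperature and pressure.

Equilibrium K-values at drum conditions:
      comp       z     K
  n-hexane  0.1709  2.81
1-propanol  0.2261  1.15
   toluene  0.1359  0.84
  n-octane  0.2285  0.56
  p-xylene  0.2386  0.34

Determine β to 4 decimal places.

β = 0.0991

Let β = V/F and solve Σ zᵢ(Kᵢ−1)/(1+β(Kᵢ−1)) = 0.
Check two-phase: ΣzᵢKᵢ = 1.0635 > 1 and Σzᵢ/Kᵢ = 1.5290 > 1, so g(0) = 0.0635 > 0 and g(1) = -0.5290 < 0.
Newton–Raphson from β = 0.58:
  β = 0.5800: g = -0.23200, g' = -0.4944 → β = 0.1107
  β = 0.1107: g = -0.00667, g' = -0.5669 → β = 0.0990
  β = 0.0990: g = 0.00007, g' = -0.5786 → β = 0.0991
Converged at β = 0.0991.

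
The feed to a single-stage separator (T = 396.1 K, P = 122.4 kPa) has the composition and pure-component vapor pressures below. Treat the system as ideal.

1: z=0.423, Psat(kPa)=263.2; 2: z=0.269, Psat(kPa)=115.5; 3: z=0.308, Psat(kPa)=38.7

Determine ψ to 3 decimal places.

ψ = 0.452

Raoult's law: Kᵢ = Pᵢˢᵃᵗ/P = Pᵢˢᵃᵗ/122.4.
  K_1 = 263.2/122.4 = 2.15033, K_2 = 115.5/122.4 = 0.94363, K_3 = 38.7/122.4 = 0.31618
Newton–Raphson from ψ = 0.34:
  ψ = 0.340: g = 0.0599, g' = -0.535 → ψ = 0.452
Converged at ψ = 0.452.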